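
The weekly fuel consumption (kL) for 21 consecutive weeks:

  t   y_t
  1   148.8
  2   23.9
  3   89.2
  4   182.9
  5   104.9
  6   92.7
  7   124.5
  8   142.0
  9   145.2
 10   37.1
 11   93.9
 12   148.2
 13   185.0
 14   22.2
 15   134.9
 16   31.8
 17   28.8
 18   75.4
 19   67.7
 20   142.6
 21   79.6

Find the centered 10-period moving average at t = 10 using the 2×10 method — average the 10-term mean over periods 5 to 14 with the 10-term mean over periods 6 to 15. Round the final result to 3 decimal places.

Sum over 5–14: 104.9 + 92.7 + 124.5 + 142.0 + 145.2 + 37.1 + 93.9 + 148.2 + 185.0 + 22.2 = 1095.7
Sum over 6–15: 92.7 + 124.5 + 142.0 + 145.2 + 37.1 + 93.9 + 148.2 + 185.0 + 22.2 + 134.9 = 1125.7
CMA at t=10 = (1095.7 + 1125.7) / (2·10) = 2221.4 / 20 = 111.070

111.070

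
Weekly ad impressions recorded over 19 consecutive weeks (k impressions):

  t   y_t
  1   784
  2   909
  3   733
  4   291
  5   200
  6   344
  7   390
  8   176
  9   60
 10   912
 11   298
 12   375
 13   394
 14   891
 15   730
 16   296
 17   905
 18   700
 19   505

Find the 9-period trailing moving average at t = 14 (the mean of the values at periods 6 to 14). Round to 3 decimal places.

Sum of periods 6–14: 344 + 390 + 176 + 60 + 912 + 298 + 375 + 394 + 891 = 3840
Divide by 9: 3840 / 9 = 426.667

426.667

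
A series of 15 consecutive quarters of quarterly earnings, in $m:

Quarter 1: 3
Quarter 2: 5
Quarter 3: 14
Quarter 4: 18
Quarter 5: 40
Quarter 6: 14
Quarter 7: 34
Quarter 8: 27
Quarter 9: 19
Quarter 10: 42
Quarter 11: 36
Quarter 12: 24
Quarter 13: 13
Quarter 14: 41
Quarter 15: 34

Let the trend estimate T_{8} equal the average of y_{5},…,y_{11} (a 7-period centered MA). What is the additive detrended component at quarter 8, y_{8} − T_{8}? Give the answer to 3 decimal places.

-3.286

Trend T_8 = (40 + 14 + 34 + 27 + 19 + 42 + 36) / 7 = 212/7 = 30.28571
Detrended value: 27 − 30.28571 = -3.286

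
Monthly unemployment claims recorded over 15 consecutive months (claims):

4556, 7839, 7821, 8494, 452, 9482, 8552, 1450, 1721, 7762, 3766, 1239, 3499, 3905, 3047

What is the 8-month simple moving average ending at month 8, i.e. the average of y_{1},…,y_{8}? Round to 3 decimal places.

Sum of periods 1–8: 4556 + 7839 + 7821 + 8494 + 452 + 9482 + 8552 + 1450 = 48646
Divide by 8: 48646 / 8 = 6080.750

6080.750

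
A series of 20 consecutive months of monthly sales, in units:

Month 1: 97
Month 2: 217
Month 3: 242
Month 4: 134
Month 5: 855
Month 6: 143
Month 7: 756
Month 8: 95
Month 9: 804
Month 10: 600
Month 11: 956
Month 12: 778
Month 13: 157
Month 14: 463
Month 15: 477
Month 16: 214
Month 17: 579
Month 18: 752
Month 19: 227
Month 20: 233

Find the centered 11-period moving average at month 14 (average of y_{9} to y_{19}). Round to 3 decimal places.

546.091

Sum of periods 9–19: 804 + 600 + 956 + 778 + 157 + 463 + 477 + 214 + 579 + 752 + 227 = 6007
Divide by 11: 6007 / 11 = 546.091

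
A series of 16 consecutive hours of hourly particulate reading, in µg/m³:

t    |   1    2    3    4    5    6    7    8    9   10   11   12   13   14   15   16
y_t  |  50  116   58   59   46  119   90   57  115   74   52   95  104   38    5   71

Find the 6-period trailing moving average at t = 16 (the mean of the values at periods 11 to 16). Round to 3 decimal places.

60.833

Sum of periods 11–16: 52 + 95 + 104 + 38 + 5 + 71 = 365
Divide by 6: 365 / 6 = 60.833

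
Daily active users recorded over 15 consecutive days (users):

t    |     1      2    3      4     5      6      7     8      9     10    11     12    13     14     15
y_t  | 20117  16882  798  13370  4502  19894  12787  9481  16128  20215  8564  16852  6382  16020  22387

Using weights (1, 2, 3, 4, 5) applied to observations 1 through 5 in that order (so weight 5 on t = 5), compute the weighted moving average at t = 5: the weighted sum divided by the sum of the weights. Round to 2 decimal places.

8817.67

Weighted sum: 1·20117 + 2·16882 + 3·798 + 4·13370 + 5·4502 = 20117 + 33764 + 2394 + 53480 + 22510 = 132265
Weight total: 1 + 2 + 3 + 4 + 5 = 15
WMA = 132265 / 15 = 8817.67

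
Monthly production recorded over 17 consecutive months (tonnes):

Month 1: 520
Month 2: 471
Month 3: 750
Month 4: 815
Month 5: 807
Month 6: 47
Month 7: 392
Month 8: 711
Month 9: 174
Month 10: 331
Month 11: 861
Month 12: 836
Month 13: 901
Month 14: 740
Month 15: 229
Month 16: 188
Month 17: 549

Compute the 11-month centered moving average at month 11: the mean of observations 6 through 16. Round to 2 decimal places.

Sum of periods 6–16: 47 + 392 + 711 + 174 + 331 + 861 + 836 + 901 + 740 + 229 + 188 = 5410
Divide by 11: 5410 / 11 = 491.82

491.82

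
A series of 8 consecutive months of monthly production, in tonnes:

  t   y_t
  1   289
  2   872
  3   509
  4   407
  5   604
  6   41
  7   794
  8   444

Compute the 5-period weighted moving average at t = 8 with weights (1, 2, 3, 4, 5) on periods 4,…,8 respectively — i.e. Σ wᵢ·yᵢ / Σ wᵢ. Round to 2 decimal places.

Weighted sum: 1·407 + 2·604 + 3·41 + 4·794 + 5·444 = 407 + 1208 + 123 + 3176 + 2220 = 7134
Weight total: 1 + 2 + 3 + 4 + 5 = 15
WMA = 7134 / 15 = 475.60

475.60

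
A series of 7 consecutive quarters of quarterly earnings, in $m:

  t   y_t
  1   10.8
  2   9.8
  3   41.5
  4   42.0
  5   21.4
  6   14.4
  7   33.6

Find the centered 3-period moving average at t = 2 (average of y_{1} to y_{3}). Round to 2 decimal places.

Sum of periods 1–3: 10.8 + 9.8 + 41.5 = 62.1
Divide by 3: 62.1 / 3 = 20.70

20.70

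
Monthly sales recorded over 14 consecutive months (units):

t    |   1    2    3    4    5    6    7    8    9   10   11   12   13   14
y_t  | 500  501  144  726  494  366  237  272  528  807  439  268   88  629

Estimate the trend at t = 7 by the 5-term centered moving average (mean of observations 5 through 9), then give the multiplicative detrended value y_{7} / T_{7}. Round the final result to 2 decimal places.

Trend T_7 = (494 + 366 + 237 + 272 + 528) / 5 = 1897/5 = 379.4000
Ratio to trend: 237 / 379.4000 = 0.62

0.62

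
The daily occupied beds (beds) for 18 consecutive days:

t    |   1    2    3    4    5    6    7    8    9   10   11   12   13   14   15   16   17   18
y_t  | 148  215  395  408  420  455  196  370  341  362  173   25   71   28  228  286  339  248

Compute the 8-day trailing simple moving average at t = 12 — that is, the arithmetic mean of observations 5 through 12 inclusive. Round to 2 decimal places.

Sum of periods 5–12: 420 + 455 + 196 + 370 + 341 + 362 + 173 + 25 = 2342
Divide by 8: 2342 / 8 = 292.75

292.75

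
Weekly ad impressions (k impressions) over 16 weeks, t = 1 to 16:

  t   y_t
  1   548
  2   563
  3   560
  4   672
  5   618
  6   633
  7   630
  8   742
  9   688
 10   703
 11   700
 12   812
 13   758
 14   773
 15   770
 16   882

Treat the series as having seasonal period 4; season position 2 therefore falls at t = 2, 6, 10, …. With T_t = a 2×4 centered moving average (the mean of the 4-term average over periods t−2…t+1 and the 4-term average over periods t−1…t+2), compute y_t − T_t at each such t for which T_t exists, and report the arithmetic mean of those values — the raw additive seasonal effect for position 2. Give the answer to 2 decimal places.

Season position 2 occurs at t = 6, 10, 14 (where T_t is defined).
t=6: T_6 = 647.0000; y_6 − T_6 = 633 − 647.0000 = -14.0000
t=10: T_10 = 717.0000; y_10 − T_10 = 703 − 717.0000 = -14.0000
t=14: T_14 = 787.0000; y_14 − T_14 = 773 − 787.0000 = -14.0000
Mean deviation: (-14.0000 + -14.0000 + -14.0000) / 3 = -14.00

-14.00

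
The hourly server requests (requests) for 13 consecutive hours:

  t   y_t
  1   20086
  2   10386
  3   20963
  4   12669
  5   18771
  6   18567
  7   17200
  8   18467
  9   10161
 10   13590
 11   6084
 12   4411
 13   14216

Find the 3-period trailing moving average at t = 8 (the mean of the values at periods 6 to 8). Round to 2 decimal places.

18078.00

Sum of periods 6–8: 18567 + 17200 + 18467 = 54234
Divide by 3: 54234 / 3 = 18078.00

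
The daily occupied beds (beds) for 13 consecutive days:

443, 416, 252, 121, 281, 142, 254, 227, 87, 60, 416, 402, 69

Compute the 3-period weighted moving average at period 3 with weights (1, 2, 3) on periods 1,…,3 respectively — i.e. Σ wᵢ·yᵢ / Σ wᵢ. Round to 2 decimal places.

Weighted sum: 1·443 + 2·416 + 3·252 = 443 + 832 + 756 = 2031
Weight total: 1 + 2 + 3 = 6
WMA = 2031 / 6 = 338.50

338.50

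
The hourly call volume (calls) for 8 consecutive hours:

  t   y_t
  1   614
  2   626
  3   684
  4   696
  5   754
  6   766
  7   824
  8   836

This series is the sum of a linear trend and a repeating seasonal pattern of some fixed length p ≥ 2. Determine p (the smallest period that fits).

First differences y_{t+1} − y_t: 12, 58, 12, 58, 12, 58, …
The difference pattern repeats every 2 terms and not for any smaller step, so p = 2.

2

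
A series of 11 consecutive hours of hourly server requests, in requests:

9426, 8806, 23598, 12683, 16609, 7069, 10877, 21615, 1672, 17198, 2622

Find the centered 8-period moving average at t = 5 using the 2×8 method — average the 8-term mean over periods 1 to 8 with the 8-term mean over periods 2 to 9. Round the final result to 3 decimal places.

13350.750

Sum over 1–8: 9426 + 8806 + 23598 + 12683 + 16609 + 7069 + 10877 + 21615 = 110683
Sum over 2–9: 8806 + 23598 + 12683 + 16609 + 7069 + 10877 + 21615 + 1672 = 102929
CMA at t=5 = (110683 + 102929) / (2·8) = 213612 / 16 = 13350.750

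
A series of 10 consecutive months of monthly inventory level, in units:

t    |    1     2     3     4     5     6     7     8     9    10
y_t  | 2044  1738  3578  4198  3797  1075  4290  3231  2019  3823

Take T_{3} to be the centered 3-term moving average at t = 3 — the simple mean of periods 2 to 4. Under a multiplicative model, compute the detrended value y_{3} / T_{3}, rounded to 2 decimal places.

1.13

Trend T_3 = (1738 + 3578 + 4198) / 3 = 9514/3 = 3171.3333
Ratio to trend: 3578 / 3171.3333 = 1.13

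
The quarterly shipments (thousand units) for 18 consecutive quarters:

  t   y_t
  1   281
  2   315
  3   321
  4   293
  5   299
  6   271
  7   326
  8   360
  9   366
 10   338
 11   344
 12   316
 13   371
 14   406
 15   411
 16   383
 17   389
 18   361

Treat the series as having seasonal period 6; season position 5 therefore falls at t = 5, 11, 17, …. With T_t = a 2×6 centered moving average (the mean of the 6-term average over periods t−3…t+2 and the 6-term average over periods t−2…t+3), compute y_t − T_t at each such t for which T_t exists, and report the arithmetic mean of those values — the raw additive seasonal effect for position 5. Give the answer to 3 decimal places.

-8.958

Season position 5 occurs at t = 5, 11 (where T_t is defined).
t=5: T_5 = 307.91667; y_5 − T_5 = 299 − 307.91667 = -8.91667
t=11: T_11 = 353.00000; y_11 − T_11 = 344 − 353.00000 = -9.00000
Mean deviation: (-8.91667 + -9.00000) / 2 = -8.958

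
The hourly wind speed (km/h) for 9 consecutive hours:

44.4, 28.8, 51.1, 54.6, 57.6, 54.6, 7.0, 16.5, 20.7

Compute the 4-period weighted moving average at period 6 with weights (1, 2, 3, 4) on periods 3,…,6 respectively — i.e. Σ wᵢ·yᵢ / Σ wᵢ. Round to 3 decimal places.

Weighted sum: 1·51.1 + 2·54.6 + 3·57.6 + 4·54.6 = 51.1 + 109.2 + 172.8 + 218.4 = 551.5
Weight total: 1 + 2 + 3 + 4 = 10
WMA = 551.5 / 10 = 55.150

55.150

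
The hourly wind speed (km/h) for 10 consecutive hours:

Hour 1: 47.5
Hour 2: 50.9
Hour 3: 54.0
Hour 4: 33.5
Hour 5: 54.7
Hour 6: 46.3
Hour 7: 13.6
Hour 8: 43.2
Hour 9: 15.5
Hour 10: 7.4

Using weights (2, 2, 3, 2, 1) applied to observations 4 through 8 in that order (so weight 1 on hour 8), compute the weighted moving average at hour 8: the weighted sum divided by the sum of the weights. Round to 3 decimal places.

Weighted sum: 2·33.5 + 2·54.7 + 3·46.3 + 2·13.6 + 1·43.2 = 67.0 + 109.4 + 138.9 + 27.2 + 43.2 = 385.7
Weight total: 2 + 2 + 3 + 2 + 1 = 10
WMA = 385.7 / 10 = 38.570

38.570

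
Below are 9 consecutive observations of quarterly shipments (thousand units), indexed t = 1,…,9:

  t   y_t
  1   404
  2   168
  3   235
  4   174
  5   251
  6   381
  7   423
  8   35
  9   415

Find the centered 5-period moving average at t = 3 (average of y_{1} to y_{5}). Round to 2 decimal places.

246.40

Sum of periods 1–5: 404 + 168 + 235 + 174 + 251 = 1232
Divide by 5: 1232 / 5 = 246.40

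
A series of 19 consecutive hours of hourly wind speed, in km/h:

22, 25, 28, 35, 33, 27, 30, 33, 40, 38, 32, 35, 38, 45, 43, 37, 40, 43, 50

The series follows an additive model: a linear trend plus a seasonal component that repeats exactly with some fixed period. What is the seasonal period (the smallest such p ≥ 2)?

First differences y_{t+1} − y_t: 3, 3, 7, -2, -6, 3, 3, 7, -2, -6, 3, 3, …
The difference pattern repeats every 5 terms and not for any smaller step, so p = 5.

5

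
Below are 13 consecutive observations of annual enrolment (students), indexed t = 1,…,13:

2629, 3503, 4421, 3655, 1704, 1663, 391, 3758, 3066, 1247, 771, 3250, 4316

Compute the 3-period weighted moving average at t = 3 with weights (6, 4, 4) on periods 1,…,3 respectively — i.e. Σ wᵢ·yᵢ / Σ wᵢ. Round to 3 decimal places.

3390.714

Weighted sum: 6·2629 + 4·3503 + 4·4421 = 15774 + 14012 + 17684 = 47470
Weight total: 6 + 4 + 4 = 14
WMA = 47470 / 14 = 3390.714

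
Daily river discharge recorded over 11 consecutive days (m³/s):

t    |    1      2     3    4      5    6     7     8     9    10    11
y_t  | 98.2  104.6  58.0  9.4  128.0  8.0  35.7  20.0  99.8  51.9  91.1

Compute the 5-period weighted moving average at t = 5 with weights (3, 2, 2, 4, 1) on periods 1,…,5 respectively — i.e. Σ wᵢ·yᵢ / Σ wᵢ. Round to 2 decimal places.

Weighted sum: 3·98.2 + 2·104.6 + 2·58.0 + 4·9.4 + 1·128.0 = 294.6 + 209.2 + 116.0 + 37.6 + 128.0 = 785.4
Weight total: 3 + 2 + 2 + 4 + 1 = 12
WMA = 785.4 / 12 = 65.45

65.45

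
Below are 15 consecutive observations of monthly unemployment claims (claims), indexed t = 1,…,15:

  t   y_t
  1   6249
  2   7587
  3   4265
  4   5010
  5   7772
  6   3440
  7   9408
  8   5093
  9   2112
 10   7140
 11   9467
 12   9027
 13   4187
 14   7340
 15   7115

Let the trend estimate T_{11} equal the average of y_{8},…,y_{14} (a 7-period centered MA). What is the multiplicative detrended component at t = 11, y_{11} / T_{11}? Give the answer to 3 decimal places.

Trend T_11 = (5093 + 2112 + 7140 + 9467 + 9027 + 4187 + 7340) / 7 = 44366/7 = 6338.00000
Ratio to trend: 9467 / 6338.00000 = 1.494

1.494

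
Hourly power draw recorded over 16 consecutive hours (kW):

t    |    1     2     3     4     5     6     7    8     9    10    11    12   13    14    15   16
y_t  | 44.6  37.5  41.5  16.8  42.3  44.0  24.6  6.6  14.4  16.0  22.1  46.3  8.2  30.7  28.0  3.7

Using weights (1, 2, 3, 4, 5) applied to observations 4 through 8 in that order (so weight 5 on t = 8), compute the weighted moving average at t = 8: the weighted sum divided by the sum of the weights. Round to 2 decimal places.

24.32

Weighted sum: 1·16.8 + 2·42.3 + 3·44.0 + 4·24.6 + 5·6.6 = 16.8 + 84.6 + 132.0 + 98.4 + 33.0 = 364.8
Weight total: 1 + 2 + 3 + 4 + 5 = 15
WMA = 364.8 / 15 = 24.32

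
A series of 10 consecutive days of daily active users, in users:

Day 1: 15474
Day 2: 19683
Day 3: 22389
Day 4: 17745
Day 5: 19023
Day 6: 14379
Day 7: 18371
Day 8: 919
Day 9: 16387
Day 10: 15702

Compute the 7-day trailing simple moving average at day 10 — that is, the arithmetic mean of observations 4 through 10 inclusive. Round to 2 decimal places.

14646.57

Sum of periods 4–10: 17745 + 19023 + 14379 + 18371 + 919 + 16387 + 15702 = 102526
Divide by 7: 102526 / 7 = 14646.57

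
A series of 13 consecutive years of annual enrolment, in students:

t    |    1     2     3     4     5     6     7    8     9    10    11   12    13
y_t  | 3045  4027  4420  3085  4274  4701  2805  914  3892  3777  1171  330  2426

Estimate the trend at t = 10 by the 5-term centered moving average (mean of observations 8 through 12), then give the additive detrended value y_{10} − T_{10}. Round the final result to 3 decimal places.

Trend T_10 = (914 + 3892 + 3777 + 1171 + 330) / 5 = 10084/5 = 2016.80000
Detrended value: 3777 − 2016.80000 = 1760.200

1760.200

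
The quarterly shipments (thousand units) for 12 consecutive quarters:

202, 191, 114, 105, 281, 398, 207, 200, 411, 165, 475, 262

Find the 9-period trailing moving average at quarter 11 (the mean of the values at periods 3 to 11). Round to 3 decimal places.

261.778

Sum of periods 3–11: 114 + 105 + 281 + 398 + 207 + 200 + 411 + 165 + 475 = 2356
Divide by 9: 2356 / 9 = 261.778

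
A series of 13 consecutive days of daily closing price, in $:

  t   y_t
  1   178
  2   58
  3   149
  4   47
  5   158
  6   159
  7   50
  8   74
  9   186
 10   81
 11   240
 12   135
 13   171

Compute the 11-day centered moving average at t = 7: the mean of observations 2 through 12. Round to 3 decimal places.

Sum of periods 2–12: 58 + 149 + 47 + 158 + 159 + 50 + 74 + 186 + 81 + 240 + 135 = 1337
Divide by 11: 1337 / 11 = 121.545

121.545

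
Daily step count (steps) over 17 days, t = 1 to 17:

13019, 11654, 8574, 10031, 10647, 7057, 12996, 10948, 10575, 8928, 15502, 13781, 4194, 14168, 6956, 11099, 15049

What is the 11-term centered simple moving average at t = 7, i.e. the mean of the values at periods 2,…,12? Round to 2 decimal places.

Sum of periods 2–12: 11654 + 8574 + 10031 + 10647 + 7057 + 12996 + 10948 + 10575 + 8928 + 15502 + 13781 = 120693
Divide by 11: 120693 / 11 = 10972.09

10972.09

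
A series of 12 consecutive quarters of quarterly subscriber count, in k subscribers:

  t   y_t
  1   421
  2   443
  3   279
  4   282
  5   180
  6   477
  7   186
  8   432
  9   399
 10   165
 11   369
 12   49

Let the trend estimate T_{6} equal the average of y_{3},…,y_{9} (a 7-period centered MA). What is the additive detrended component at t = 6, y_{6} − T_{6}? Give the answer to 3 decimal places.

Trend T_6 = (279 + 282 + 180 + 477 + 186 + 432 + 399) / 7 = 2235/7 = 319.28571
Detrended value: 477 − 319.28571 = 157.714

157.714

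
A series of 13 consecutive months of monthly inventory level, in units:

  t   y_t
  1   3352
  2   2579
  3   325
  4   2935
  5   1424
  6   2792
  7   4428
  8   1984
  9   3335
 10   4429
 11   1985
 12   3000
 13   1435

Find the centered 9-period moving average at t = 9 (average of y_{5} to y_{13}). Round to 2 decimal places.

2756.89

Sum of periods 5–13: 1424 + 2792 + 4428 + 1984 + 3335 + 4429 + 1985 + 3000 + 1435 = 24812
Divide by 9: 24812 / 9 = 2756.89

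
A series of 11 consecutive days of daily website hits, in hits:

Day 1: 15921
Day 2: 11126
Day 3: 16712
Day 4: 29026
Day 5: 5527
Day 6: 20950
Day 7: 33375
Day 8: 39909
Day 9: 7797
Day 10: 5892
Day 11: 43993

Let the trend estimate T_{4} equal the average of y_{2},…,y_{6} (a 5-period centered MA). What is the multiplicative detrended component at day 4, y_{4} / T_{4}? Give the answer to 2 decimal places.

1.74

Trend T_4 = (11126 + 16712 + 29026 + 5527 + 20950) / 5 = 83341/5 = 16668.2000
Ratio to trend: 29026 / 16668.2000 = 1.74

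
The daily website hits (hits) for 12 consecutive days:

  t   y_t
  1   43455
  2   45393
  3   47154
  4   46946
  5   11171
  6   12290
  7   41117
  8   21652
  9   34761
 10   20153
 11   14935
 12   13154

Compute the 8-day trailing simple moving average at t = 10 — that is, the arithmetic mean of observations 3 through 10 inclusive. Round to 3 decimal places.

29405.500

Sum of periods 3–10: 47154 + 46946 + 11171 + 12290 + 41117 + 21652 + 34761 + 20153 = 235244
Divide by 8: 235244 / 8 = 29405.500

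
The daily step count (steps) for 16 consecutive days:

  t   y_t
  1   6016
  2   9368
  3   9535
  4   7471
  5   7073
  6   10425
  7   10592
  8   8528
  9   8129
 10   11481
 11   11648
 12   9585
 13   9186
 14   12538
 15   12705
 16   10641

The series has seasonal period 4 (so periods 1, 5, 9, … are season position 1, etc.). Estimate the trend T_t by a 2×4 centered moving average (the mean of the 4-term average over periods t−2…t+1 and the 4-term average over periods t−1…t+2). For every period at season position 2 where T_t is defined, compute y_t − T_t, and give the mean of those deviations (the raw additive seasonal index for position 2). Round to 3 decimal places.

1402.500

Season position 2 occurs at t = 6, 10, 14 (where T_t is defined).
t=6: T_6 = 9022.37500; y_6 − T_6 = 10425 − 9022.37500 = 1402.62500
t=10: T_10 = 10078.62500; y_10 − T_10 = 11481 − 10078.62500 = 1402.37500
t=14: T_14 = 11135.50000; y_14 − T_14 = 12538 − 11135.50000 = 1402.50000
Mean deviation: (1402.62500 + 1402.37500 + 1402.50000) / 3 = 1402.500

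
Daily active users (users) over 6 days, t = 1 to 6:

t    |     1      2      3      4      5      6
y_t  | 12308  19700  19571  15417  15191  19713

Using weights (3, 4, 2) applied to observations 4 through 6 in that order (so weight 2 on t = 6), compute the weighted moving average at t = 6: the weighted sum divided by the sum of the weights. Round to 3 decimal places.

Weighted sum: 3·15417 + 4·15191 + 2·19713 = 46251 + 60764 + 39426 = 146441
Weight total: 3 + 4 + 2 = 9
WMA = 146441 / 9 = 16271.222

16271.222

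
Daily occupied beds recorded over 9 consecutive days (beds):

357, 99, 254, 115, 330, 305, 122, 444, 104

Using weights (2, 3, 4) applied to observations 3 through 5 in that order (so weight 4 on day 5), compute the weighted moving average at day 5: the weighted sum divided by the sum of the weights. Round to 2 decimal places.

Weighted sum: 2·254 + 3·115 + 4·330 = 508 + 345 + 1320 = 2173
Weight total: 2 + 3 + 4 = 9
WMA = 2173 / 9 = 241.44

241.44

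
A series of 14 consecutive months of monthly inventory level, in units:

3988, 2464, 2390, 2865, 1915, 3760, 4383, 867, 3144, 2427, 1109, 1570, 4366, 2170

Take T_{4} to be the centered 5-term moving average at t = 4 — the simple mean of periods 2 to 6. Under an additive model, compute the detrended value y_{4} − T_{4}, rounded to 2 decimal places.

186.20

Trend T_4 = (2464 + 2390 + 2865 + 1915 + 3760) / 5 = 13394/5 = 2678.8000
Detrended value: 2865 − 2678.8000 = 186.20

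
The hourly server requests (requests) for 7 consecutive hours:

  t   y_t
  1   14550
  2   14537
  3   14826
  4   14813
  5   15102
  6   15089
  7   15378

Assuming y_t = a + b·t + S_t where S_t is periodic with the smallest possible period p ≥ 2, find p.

2

First differences y_{t+1} − y_t: -13, 289, -13, 289, -13, 289, …
The difference pattern repeats every 2 terms and not for any smaller step, so p = 2.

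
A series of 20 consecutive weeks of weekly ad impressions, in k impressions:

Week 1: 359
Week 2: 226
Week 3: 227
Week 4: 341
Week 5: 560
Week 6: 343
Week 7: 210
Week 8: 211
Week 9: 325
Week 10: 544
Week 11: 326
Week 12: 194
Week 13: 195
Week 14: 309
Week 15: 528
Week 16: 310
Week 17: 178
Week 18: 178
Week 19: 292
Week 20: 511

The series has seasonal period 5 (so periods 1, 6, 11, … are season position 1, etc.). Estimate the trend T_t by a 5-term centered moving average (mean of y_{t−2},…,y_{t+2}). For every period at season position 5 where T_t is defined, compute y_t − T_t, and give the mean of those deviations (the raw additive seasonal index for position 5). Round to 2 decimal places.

Season position 5 occurs at t = 5, 10, 15 (where T_t is defined).
t=5: T_5 = 336.2000; y_5 − T_5 = 560 − 336.2000 = 223.8000
t=10: T_10 = 320.0000; y_10 − T_10 = 544 − 320.0000 = 224.0000
t=15: T_15 = 304.0000; y_15 − T_15 = 528 − 304.0000 = 224.0000
Mean deviation: (223.8000 + 224.0000 + 224.0000) / 3 = 223.93

223.93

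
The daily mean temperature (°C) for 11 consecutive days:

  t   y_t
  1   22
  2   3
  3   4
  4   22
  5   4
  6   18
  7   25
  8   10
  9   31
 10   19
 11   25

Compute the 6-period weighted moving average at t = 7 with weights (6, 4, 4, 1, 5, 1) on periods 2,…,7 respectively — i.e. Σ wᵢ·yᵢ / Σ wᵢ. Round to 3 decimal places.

11.476

Weighted sum: 6·3 + 4·4 + 4·22 + 1·4 + 5·18 + 1·25 = 18 + 16 + 88 + 4 + 90 + 25 = 241
Weight total: 6 + 4 + 4 + 1 + 5 + 1 = 21
WMA = 241 / 21 = 11.476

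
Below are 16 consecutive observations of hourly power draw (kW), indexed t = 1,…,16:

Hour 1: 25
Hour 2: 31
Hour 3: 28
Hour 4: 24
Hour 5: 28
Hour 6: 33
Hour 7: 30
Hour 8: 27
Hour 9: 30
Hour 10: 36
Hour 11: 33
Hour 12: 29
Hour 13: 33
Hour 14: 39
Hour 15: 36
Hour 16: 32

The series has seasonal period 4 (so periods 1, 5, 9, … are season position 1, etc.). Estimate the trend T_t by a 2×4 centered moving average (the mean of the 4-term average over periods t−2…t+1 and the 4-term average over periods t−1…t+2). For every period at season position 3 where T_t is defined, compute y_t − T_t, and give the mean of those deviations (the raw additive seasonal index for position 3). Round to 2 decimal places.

Season position 3 occurs at t = 3, 7, 11 (where T_t is defined).
t=3: T_3 = 27.3750; y_3 − T_3 = 28 − 27.3750 = 0.6250
t=7: T_7 = 29.7500; y_7 − T_7 = 30 − 29.7500 = 0.2500
t=11: T_11 = 32.3750; y_11 − T_11 = 33 − 32.3750 = 0.6250
Mean deviation: (0.6250 + 0.2500 + 0.6250) / 3 = 0.50

0.50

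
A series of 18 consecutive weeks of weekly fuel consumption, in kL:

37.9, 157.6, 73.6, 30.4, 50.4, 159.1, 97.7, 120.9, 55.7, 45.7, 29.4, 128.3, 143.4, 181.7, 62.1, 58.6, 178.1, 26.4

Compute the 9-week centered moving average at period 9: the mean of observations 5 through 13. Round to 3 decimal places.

Sum of periods 5–13: 50.4 + 159.1 + 97.7 + 120.9 + 55.7 + 45.7 + 29.4 + 128.3 + 143.4 = 830.6
Divide by 9: 830.6 / 9 = 92.289

92.289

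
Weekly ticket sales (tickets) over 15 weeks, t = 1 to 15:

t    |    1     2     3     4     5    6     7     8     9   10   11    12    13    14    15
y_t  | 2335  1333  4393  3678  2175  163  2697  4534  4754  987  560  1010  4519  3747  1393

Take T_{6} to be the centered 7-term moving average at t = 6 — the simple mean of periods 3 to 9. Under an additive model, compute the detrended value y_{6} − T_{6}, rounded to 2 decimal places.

-3036.14

Trend T_6 = (4393 + 3678 + 2175 + 163 + 2697 + 4534 + 4754) / 7 = 22394/7 = 3199.1429
Detrended value: 163 − 3199.1429 = -3036.14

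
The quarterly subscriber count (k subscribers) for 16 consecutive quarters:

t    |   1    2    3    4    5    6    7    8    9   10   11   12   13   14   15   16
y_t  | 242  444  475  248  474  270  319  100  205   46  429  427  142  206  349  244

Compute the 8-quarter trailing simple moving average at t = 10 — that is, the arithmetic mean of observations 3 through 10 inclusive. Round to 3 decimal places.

Sum of periods 3–10: 475 + 248 + 474 + 270 + 319 + 100 + 205 + 46 = 2137
Divide by 8: 2137 / 8 = 267.125

267.125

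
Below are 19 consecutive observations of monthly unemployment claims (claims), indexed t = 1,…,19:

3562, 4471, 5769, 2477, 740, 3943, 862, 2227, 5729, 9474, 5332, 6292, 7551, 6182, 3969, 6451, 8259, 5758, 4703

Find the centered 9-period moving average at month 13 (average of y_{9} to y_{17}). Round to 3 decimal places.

Sum of periods 9–17: 5729 + 9474 + 5332 + 6292 + 7551 + 6182 + 3969 + 6451 + 8259 = 59239
Divide by 9: 59239 / 9 = 6582.111

6582.111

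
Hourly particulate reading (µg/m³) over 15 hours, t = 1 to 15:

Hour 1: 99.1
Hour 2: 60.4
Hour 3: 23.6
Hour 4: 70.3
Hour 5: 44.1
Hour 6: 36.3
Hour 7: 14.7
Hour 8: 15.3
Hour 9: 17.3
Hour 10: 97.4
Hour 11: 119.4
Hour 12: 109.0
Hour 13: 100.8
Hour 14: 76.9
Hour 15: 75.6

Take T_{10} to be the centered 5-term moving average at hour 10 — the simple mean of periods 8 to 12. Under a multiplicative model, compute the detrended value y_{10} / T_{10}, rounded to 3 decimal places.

Trend T_10 = (15.3 + 17.3 + 97.4 + 119.4 + 109.0) / 5 = 358.4/5 = 71.68000
Ratio to trend: 97.4 / 71.68000 = 1.359

1.359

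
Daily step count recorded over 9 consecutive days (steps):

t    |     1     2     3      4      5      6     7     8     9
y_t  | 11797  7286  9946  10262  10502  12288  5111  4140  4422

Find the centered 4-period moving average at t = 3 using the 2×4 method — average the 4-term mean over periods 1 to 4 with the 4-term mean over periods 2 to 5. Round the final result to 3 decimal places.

Sum over 1–4: 11797 + 7286 + 9946 + 10262 = 39291
Sum over 2–5: 7286 + 9946 + 10262 + 10502 = 37996
CMA at t=3 = (39291 + 37996) / (2·4) = 77287 / 8 = 9660.875

9660.875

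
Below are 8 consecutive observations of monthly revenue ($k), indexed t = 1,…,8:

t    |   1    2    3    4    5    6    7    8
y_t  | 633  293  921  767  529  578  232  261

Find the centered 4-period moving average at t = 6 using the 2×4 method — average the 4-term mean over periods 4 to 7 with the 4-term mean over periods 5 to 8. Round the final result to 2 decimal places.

Sum over 4–7: 767 + 529 + 578 + 232 = 2106
Sum over 5–8: 529 + 578 + 232 + 261 = 1600
CMA at t=6 = (2106 + 1600) / (2·4) = 3706 / 8 = 463.25

463.25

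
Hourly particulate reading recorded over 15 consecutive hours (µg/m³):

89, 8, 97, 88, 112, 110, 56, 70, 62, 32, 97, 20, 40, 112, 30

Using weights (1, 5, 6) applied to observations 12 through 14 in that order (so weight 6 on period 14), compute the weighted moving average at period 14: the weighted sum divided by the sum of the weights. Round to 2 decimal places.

74.33

Weighted sum: 1·20 + 5·40 + 6·112 = 20 + 200 + 672 = 892
Weight total: 1 + 5 + 6 = 12
WMA = 892 / 12 = 74.33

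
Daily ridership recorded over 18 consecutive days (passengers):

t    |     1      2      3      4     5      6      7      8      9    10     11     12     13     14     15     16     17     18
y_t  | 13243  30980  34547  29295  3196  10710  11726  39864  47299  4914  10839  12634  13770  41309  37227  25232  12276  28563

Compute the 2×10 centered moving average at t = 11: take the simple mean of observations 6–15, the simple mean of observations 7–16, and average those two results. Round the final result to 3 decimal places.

Sum over 6–15: 10710 + 11726 + 39864 + 47299 + 4914 + 10839 + 12634 + 13770 + 41309 + 37227 = 230292
Sum over 7–16: 11726 + 39864 + 47299 + 4914 + 10839 + 12634 + 13770 + 41309 + 37227 + 25232 = 244814
CMA at t=11 = (230292 + 244814) / (2·10) = 475106 / 20 = 23755.300

23755.300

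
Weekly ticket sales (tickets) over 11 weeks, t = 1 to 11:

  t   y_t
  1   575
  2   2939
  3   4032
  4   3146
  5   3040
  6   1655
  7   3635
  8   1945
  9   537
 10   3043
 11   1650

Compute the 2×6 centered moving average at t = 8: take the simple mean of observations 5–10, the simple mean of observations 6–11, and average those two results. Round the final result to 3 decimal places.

2193.333

Sum over 5–10: 3040 + 1655 + 3635 + 1945 + 537 + 3043 = 13855
Sum over 6–11: 1655 + 3635 + 1945 + 537 + 3043 + 1650 = 12465
CMA at t=8 = (13855 + 12465) / (2·6) = 26320 / 12 = 2193.333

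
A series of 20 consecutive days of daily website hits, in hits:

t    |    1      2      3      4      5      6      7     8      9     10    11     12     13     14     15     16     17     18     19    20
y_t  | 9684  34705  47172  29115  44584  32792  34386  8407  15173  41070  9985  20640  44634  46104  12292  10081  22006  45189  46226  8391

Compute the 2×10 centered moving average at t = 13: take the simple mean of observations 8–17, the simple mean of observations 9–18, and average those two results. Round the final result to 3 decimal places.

24878.300

Sum over 8–17: 8407 + 15173 + 41070 + 9985 + 20640 + 44634 + 46104 + 12292 + 10081 + 22006 = 230392
Sum over 9–18: 15173 + 41070 + 9985 + 20640 + 44634 + 46104 + 12292 + 10081 + 22006 + 45189 = 267174
CMA at t=13 = (230392 + 267174) / (2·10) = 497566 / 20 = 24878.300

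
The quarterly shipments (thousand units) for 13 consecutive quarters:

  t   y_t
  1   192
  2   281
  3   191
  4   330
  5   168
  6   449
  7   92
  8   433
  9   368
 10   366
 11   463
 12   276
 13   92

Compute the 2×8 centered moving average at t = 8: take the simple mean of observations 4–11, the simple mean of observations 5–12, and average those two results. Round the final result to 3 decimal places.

330.250

Sum over 4–11: 330 + 168 + 449 + 92 + 433 + 368 + 366 + 463 = 2669
Sum over 5–12: 168 + 449 + 92 + 433 + 368 + 366 + 463 + 276 = 2615
CMA at t=8 = (2669 + 2615) / (2·8) = 5284 / 16 = 330.250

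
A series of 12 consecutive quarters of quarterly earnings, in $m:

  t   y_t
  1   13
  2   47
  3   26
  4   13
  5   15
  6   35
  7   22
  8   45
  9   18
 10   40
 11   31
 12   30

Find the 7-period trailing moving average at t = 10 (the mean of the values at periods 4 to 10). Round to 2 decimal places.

26.86

Sum of periods 4–10: 13 + 15 + 35 + 22 + 45 + 18 + 40 = 188
Divide by 7: 188 / 7 = 26.86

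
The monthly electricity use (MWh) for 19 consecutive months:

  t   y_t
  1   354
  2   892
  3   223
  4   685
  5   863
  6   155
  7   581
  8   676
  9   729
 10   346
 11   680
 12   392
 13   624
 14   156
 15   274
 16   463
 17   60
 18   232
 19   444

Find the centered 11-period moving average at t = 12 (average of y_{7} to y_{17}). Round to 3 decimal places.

452.818

Sum of periods 7–17: 581 + 676 + 729 + 346 + 680 + 392 + 624 + 156 + 274 + 463 + 60 = 4981
Divide by 11: 4981 / 11 = 452.818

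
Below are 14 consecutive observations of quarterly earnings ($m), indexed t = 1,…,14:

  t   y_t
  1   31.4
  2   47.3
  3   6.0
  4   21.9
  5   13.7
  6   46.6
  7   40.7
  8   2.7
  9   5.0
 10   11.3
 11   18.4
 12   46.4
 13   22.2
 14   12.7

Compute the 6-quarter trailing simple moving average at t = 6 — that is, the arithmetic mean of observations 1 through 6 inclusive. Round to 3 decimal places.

27.817

Sum of periods 1–6: 31.4 + 47.3 + 6.0 + 21.9 + 13.7 + 46.6 = 166.9
Divide by 6: 166.9 / 6 = 27.817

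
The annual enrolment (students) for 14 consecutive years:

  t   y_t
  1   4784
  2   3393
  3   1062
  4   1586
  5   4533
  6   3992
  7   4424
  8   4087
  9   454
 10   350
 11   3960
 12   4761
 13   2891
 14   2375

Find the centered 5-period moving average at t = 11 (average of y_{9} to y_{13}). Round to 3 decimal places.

2483.200

Sum of periods 9–13: 454 + 350 + 3960 + 4761 + 2891 = 12416
Divide by 5: 12416 / 5 = 2483.200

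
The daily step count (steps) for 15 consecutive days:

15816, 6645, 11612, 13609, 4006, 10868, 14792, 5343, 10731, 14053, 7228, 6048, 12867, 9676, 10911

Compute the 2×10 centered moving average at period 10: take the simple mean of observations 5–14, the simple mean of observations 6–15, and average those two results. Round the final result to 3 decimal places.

Sum over 5–14: 4006 + 10868 + 14792 + 5343 + 10731 + 14053 + 7228 + 6048 + 12867 + 9676 = 95612
Sum over 6–15: 10868 + 14792 + 5343 + 10731 + 14053 + 7228 + 6048 + 12867 + 9676 + 10911 = 102517
CMA at t=10 = (95612 + 102517) / (2·10) = 198129 / 20 = 9906.450

9906.450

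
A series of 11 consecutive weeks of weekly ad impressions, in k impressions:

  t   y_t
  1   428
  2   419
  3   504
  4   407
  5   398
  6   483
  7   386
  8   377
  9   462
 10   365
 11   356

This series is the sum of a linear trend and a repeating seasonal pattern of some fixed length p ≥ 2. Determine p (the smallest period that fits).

3

First differences y_{t+1} − y_t: -9, 85, -97, -9, 85, -97, -9, 85, …
The difference pattern repeats every 3 terms and not for any smaller step, so p = 3.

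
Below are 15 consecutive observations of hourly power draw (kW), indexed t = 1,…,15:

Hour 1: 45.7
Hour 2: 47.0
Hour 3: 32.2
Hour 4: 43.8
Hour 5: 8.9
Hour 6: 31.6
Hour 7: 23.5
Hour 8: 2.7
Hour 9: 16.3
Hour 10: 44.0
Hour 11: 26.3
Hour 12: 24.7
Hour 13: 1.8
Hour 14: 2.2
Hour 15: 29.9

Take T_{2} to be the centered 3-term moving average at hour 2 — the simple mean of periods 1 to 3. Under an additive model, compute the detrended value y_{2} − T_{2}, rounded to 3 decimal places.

Trend T_2 = (45.7 + 47.0 + 32.2) / 3 = 124.9/3 = 41.63333
Detrended value: 47.0 − 41.63333 = 5.367

5.367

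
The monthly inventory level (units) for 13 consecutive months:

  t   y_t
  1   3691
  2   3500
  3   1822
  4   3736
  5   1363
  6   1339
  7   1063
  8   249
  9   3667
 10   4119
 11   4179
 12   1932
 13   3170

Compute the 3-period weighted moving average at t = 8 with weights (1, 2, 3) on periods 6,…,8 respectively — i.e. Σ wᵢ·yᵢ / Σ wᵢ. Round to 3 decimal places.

Weighted sum: 1·1339 + 2·1063 + 3·249 = 1339 + 2126 + 747 = 4212
Weight total: 1 + 2 + 3 = 6
WMA = 4212 / 6 = 702.000

702.000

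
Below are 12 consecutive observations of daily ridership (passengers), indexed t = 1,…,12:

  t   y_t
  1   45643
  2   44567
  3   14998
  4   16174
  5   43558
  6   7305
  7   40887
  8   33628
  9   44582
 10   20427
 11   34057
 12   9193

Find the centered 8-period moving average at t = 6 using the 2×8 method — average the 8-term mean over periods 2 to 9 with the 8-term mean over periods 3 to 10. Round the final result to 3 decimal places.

Sum over 2–9: 44567 + 14998 + 16174 + 43558 + 7305 + 40887 + 33628 + 44582 = 245699
Sum over 3–10: 14998 + 16174 + 43558 + 7305 + 40887 + 33628 + 44582 + 20427 = 221559
CMA at t=6 = (245699 + 221559) / (2·8) = 467258 / 16 = 29203.625

29203.625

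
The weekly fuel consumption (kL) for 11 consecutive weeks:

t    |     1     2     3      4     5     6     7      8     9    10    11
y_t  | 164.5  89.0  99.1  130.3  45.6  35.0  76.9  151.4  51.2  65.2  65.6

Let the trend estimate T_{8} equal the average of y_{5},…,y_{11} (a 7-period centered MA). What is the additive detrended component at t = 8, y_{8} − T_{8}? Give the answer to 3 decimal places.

81.271

Trend T_8 = (45.6 + 35.0 + 76.9 + 151.4 + 51.2 + 65.2 + 65.6) / 7 = 490.9/7 = 70.12857
Detrended value: 151.4 − 70.12857 = 81.271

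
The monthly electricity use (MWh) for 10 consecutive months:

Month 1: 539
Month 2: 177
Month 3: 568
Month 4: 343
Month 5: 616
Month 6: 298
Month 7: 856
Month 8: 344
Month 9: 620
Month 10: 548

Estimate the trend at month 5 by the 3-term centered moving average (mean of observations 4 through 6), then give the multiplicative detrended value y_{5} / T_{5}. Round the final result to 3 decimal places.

1.470

Trend T_5 = (343 + 616 + 298) / 3 = 1257/3 = 419.00000
Ratio to trend: 616 / 419.00000 = 1.470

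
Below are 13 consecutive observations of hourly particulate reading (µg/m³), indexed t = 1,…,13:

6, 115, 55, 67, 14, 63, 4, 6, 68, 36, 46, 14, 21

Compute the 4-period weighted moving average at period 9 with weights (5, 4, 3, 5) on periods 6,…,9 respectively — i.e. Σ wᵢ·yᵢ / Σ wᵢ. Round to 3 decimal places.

Weighted sum: 5·63 + 4·4 + 3·6 + 5·68 = 315 + 16 + 18 + 340 = 689
Weight total: 5 + 4 + 3 + 5 = 17
WMA = 689 / 17 = 40.529

40.529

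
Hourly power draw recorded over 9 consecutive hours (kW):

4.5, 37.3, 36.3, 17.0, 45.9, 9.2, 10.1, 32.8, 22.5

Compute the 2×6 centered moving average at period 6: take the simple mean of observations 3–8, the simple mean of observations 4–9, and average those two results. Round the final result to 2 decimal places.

24.07

Sum over 3–8: 36.3 + 17.0 + 45.9 + 9.2 + 10.1 + 32.8 = 151.3
Sum over 4–9: 17.0 + 45.9 + 9.2 + 10.1 + 32.8 + 22.5 = 137.5
CMA at t=6 = (151.3 + 137.5) / (2·6) = 288.8 / 12 = 24.07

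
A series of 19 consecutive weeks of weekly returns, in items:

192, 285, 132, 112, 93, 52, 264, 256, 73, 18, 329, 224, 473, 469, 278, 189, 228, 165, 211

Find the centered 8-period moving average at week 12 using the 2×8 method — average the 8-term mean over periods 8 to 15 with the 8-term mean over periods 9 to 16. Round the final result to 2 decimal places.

260.81

Sum over 8–15: 256 + 73 + 18 + 329 + 224 + 473 + 469 + 278 = 2120
Sum over 9–16: 73 + 18 + 329 + 224 + 473 + 469 + 278 + 189 = 2053
CMA at t=12 = (2120 + 2053) / (2·8) = 4173 / 16 = 260.81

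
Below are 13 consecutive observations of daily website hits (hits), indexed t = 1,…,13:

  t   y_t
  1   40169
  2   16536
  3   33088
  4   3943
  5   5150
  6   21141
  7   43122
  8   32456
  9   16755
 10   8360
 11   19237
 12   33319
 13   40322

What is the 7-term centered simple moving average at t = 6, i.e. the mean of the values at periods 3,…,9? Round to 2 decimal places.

22236.43

Sum of periods 3–9: 33088 + 3943 + 5150 + 21141 + 43122 + 32456 + 16755 = 155655
Divide by 7: 155655 / 7 = 22236.43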